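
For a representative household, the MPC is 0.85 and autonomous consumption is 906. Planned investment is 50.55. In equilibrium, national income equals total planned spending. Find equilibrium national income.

Y = C + I = 906 + 0.85Y + 50.55
Y − 0.85Y = 956.55
0.15Y = 956.55, so Y = 956.55/0.15 = 6377

Y = 6377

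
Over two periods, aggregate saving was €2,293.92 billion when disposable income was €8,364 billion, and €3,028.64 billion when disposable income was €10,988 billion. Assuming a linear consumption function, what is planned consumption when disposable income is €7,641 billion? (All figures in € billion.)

C = 5549.52

MPS = ΔS/ΔY = (3028.64 − 2293.92)/(10988 − 8364) = 734.72/2624 = 0.28
MPC = 1 − MPS = 0.72
Autonomous saving = 2293.92 − 0.28(8364) = -48, so a = 48
C = 48 + 0.72(7641) = 48 + 5501.52 = 5549.52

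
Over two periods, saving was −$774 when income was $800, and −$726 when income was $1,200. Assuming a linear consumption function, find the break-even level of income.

MPS = ΔS/ΔY = (-726 − (-774))/(1200 − 800) = 48/400 = 0.12
MPC = 1 − MPS = 0.88
From S(800) = -774: −a + 0.12(800) = -774, so a = 96 − (-774) = 870
Break-even (S = 0): Y = a/MPS = 870/0.12 = 7250

Y = 7250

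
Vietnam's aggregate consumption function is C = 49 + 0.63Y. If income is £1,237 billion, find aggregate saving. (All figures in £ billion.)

S = 408.69

C = 49 + 0.63(1237) = 49 + 779.31 = 828.31
S = Y − C = 1237 − 828.31 = 408.69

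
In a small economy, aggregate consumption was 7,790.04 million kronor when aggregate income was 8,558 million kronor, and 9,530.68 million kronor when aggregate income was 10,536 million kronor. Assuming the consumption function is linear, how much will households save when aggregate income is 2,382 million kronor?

S = 26.84

MPC = (9530.68 − 7790.04)/(10536 − 8558) = 1740.64/1978 = 0.88
a = 7790.04 − 0.88(8558) = 7790.04 − 7531.04 = 259
C = 259 + 0.88(2382) = 2355.16
S = 2382 − 2355.16 = 26.84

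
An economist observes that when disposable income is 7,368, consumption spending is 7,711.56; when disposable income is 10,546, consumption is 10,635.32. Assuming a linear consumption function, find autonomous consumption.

MPC = ΔC/ΔY = (10635.32 − 7711.56)/(10546 − 7368) = 2923.76/3178 = 0.92
a = C − MPC·Y = 7711.56 − 0.92(7368) = 7711.56 − 6778.56 = 933

a = 933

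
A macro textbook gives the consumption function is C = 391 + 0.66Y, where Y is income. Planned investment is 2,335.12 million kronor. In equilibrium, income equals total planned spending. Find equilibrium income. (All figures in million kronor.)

Y = 8018

Y = C + I = 391 + 0.66Y + 2335.12
Y − 0.66Y = 2726.12
0.34Y = 2726.12, so Y = 2726.12/0.34 = 8018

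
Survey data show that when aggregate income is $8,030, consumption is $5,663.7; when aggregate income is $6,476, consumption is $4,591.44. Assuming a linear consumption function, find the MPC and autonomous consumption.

MPC = 0.69; a = 123

MPC = ΔC/ΔY = (5663.7 − 4591.44)/(8030 − 6476) = 1072.26/1554 = 0.69
a = C − MPC·Y = 4591.44 − 0.69(6476) = 4591.44 − 4468.44 = 123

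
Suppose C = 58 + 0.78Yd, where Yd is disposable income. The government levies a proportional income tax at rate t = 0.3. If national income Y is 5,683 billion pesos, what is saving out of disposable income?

Yd = (1 − 0.3)(5683) = 0.7(5683) = 3978.1
C = 58 + 0.78(3978.1) = 58 + 3102.918 = 3160.918
S = Yd − C = 3978.1 − 3160.918 = 817.182

S = 817.182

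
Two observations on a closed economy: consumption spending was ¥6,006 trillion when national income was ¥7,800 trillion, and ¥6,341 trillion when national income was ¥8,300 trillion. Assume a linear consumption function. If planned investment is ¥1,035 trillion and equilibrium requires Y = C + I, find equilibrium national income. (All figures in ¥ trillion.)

Y = 5500

MPC = (6341 − 6006)/(8300 − 7800) = 335/500 = 0.67
a = 6006 − 0.67(7800) = 780
Equilibrium: Y = 780 + 0.67Y + 1035
0.33Y = 1815, so Y = 1815/0.33 = 5500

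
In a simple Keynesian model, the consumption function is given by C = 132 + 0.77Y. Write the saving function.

S = Y − C = Y − (132 + 0.77Y) = -132 + (1 − 0.77)Y

S = -132 + 0.23Y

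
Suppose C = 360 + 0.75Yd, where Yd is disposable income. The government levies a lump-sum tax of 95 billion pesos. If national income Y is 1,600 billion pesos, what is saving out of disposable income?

S = 16.25

Yd = Y − T = 1600 − 95 = 1505
C = 360 + 0.75(1505) = 360 + 1128.75 = 1488.75
S = Yd − C = 1505 − 1488.75 = 16.25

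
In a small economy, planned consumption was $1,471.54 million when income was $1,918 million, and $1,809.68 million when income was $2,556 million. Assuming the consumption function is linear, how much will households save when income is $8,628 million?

MPC = (1809.68 − 1471.54)/(2556 − 1918) = 338.14/638 = 0.53
a = 1471.54 − 0.53(1918) = 1471.54 − 1016.54 = 455
C = 455 + 0.53(8628) = 5027.84
S = 8628 − 5027.84 = 3600.16

S = 3600.16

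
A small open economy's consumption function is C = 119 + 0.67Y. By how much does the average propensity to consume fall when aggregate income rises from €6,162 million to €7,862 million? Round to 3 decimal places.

ΔAPC = 0.004

At Y = 6162: C = 119 + 0.67(6162) = 4247.54, APC = 4247.54/6162 = 0.6893
At Y = 7862: C = 5386.54, APC = 5386.54/7862 = 0.6851
Fall in APC = 0.6893 − 0.6851 = 0.0042 ≈ 0.004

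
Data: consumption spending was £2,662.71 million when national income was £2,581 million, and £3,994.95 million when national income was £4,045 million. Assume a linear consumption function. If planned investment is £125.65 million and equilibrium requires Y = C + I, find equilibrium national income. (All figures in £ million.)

MPC = (3994.95 − 2662.71)/(4045 − 2581) = 1332.24/1464 = 0.91
a = 2662.71 − 0.91(2581) = 314
Equilibrium: Y = 314 + 0.91Y + 125.65
0.09Y = 439.65, so Y = 439.65/0.09 = 4885

Y = 4885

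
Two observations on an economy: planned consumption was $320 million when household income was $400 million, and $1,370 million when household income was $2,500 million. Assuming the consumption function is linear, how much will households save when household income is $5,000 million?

MPC = (1370 − 320)/(2500 − 400) = 1050/2100 = 0.5
a = 320 − 0.5(400) = 320 − 200 = 120
C = 120 + 0.5(5000) = 2620
S = 5000 − 2620 = 2380

S = 2380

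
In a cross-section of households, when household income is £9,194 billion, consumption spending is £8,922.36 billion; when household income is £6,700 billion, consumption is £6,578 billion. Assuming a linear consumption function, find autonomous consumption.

MPC = ΔC/ΔY = (8922.36 − 6578)/(9194 − 6700) = 2344.36/2494 = 0.94
a = C − MPC·Y = 6578 − 0.94(6700) = 6578 − 6298 = 280

a = 280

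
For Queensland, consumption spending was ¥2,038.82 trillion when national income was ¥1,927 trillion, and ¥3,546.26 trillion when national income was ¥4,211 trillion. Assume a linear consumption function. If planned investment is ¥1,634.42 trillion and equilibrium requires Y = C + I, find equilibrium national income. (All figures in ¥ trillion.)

MPC = (3546.26 − 2038.82)/(4211 − 1927) = 1507.44/2284 = 0.66
a = 2038.82 − 0.66(1927) = 767
Equilibrium: Y = 767 + 0.66Y + 1634.42
0.34Y = 2401.42, so Y = 2401.42/0.34 = 7063

Y = 7063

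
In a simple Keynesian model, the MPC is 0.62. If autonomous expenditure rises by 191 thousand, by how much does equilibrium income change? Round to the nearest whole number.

The multiplier is 1/(1 − MPC) = 1/0.38.
ΔY = 191/0.38 = 502.63 ≈ 503

ΔY ≈ 503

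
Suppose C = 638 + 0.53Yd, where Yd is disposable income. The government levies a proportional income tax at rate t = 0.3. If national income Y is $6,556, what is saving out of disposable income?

S = 1518.924

Yd = (1 − 0.3)(6556) = 0.7(6556) = 4589.2
C = 638 + 0.53(4589.2) = 638 + 2432.276 = 3070.276
S = Yd − C = 4589.2 − 3070.276 = 1518.924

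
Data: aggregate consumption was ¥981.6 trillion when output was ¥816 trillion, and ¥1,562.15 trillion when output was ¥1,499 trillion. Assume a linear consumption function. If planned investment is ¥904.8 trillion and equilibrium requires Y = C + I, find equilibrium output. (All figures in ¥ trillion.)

MPC = (1562.15 − 981.6)/(1499 − 816) = 580.55/683 = 0.85
a = 981.6 − 0.85(816) = 288
Equilibrium: Y = 288 + 0.85Y + 904.8
0.15Y = 1192.8, so Y = 1192.8/0.15 = 7952

Y = 7952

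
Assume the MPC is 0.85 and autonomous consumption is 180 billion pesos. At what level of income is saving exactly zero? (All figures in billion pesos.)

At break-even, C = Y: 180 + 0.85Y = Y
0.15Y = 180, so Y = 180/0.15 = 1200

Y = 1200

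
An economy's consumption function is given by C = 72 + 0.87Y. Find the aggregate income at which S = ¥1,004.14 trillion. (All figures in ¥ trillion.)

S = Y − C = -72 + 0.13Y
-72 + 0.13Y = 1004.14, so 0.13Y = 1076.14 and Y = 8278

Y = 8278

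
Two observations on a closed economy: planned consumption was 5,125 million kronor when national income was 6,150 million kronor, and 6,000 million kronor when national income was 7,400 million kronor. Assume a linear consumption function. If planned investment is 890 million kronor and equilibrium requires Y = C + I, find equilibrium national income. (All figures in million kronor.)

Y = 5700

MPC = (6000 − 5125)/(7400 − 6150) = 875/1250 = 0.7
a = 5125 − 0.7(6150) = 820
Equilibrium: Y = 820 + 0.7Y + 890
0.3Y = 1710, so Y = 1710/0.3 = 5700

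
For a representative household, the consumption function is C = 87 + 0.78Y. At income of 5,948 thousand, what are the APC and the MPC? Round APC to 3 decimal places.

APC = 0.795; MPC = 0.78

MPC = 0.78 (the slope of the consumption function)
C = 87 + 0.78(5948) = 4726.44, so APC = 4726.44/5948 = 0.795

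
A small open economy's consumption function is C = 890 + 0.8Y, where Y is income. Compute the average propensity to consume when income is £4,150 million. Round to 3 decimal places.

APC = 1.014

C = 890 + 0.8(4150) = 4210
APC = C/Y = 4210/4150 = 1.014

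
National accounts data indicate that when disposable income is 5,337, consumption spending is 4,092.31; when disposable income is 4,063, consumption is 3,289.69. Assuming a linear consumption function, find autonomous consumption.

MPC = ΔC/ΔY = (4092.31 − 3289.69)/(5337 − 4063) = 802.62/1274 = 0.63
a = C − MPC·Y = 3289.69 − 0.63(4063) = 3289.69 − 2559.69 = 730

a = 730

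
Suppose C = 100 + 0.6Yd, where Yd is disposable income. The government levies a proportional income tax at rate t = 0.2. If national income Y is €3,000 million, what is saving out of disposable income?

Yd = (1 − 0.2)(3000) = 0.8(3000) = 2400
C = 100 + 0.6(2400) = 100 + 1440 = 1540
S = Yd − C = 2400 − 1540 = 860

S = 860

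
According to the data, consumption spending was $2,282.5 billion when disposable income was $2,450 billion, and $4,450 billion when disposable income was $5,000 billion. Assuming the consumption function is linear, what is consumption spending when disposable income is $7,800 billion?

C = 6830

MPC = (4450 − 2282.5)/(5000 − 2450) = 2167.5/2550 = 0.85
a = 2282.5 − 0.85(2450) = 2282.5 − 2082.5 = 200
C = 200 + 0.85(7800) = 200 + 6630 = 6830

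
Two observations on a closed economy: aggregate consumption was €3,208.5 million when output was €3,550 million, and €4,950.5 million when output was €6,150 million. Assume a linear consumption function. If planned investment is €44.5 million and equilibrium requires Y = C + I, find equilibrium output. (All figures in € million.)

MPC = (4950.5 − 3208.5)/(6150 − 3550) = 1742/2600 = 0.67
a = 3208.5 − 0.67(3550) = 830
Equilibrium: Y = 830 + 0.67Y + 44.5
0.33Y = 874.5, so Y = 874.5/0.33 = 2650

Y = 2650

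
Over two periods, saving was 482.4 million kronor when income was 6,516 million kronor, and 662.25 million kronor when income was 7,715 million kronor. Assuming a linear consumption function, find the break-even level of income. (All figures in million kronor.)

Y = 3300

MPS = ΔS/ΔY = (662.25 − 482.4)/(7715 − 6516) = 179.85/1199 = 0.15
MPC = 1 − MPS = 0.85
From S(6516) = 482.4: −a + 0.15(6516) = 482.4, so a = 977.4 − 482.4 = 495
Break-even (S = 0): Y = a/MPS = 495/0.15 = 3300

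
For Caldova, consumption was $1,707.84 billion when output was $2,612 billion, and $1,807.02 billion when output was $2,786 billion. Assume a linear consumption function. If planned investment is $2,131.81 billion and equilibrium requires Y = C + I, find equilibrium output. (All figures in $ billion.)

Y = 5467

MPC = (1807.02 − 1707.84)/(2786 − 2612) = 99.18/174 = 0.57
a = 1707.84 − 0.57(2612) = 219
Equilibrium: Y = 219 + 0.57Y + 2131.81
0.43Y = 2350.81, so Y = 2350.81/0.43 = 5467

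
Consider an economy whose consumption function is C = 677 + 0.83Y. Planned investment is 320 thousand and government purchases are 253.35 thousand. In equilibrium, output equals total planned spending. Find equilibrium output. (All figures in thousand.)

Y = 7355

Y = C + I + G = 677 + 0.83Y + 320 + 253.35
Y − 0.83Y = 1250.35
0.17Y = 1250.35, so Y = 1250.35/0.17 = 7355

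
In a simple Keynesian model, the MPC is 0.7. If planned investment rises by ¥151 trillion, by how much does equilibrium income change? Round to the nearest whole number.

ΔY ≈ 503

The multiplier is 1/(1 − MPC) = 1/0.3.
ΔY = 151/0.3 = 503.33 ≈ 503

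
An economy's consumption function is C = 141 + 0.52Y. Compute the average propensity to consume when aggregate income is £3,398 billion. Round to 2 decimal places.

APC = 0.56

C = 141 + 0.52(3398) = 1907.96
APC = C/Y = 1907.96/3398 = 0.56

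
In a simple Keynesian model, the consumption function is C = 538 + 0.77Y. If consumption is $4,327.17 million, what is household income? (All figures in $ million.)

538 + 0.77Y = 4327.17
0.77Y = 3789.17, so Y = 3789.17/0.77 = 4921

Y = 4921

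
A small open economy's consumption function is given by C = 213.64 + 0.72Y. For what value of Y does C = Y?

At break-even, C = Y: 213.64 + 0.72Y = Y
0.28Y = 213.64, so Y = 213.64/0.28 = 763

Y = 763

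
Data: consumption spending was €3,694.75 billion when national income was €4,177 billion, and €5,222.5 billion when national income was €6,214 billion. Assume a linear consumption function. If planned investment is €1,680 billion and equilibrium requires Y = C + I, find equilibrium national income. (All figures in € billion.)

Y = 8968

MPC = (5222.5 − 3694.75)/(6214 − 4177) = 1527.75/2037 = 0.75
a = 3694.75 − 0.75(4177) = 562
Equilibrium: Y = 562 + 0.75Y + 1680
0.25Y = 2242, so Y = 2242/0.25 = 8968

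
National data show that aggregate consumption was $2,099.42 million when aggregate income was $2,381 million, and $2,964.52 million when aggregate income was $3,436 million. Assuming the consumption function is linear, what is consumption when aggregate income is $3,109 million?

C = 2696.38

MPC = (2964.52 − 2099.42)/(3436 − 2381) = 865.1/1055 = 0.82
a = 2099.42 − 0.82(2381) = 2099.42 − 1952.42 = 147
C = 147 + 0.82(3109) = 147 + 2549.38 = 2696.38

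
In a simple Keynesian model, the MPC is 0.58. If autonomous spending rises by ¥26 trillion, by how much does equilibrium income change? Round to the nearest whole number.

The multiplier is 1/(1 − MPC) = 1/0.42.
ΔY = 26/0.42 = 61.90 ≈ 62

ΔY ≈ 62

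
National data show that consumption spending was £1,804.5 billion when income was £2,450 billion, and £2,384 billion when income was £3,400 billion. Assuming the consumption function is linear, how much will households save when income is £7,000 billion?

MPC = (2384 − 1804.5)/(3400 − 2450) = 579.5/950 = 0.61
a = 1804.5 − 0.61(2450) = 1804.5 − 1494.5 = 310
C = 310 + 0.61(7000) = 4580
S = 7000 − 4580 = 2420

S = 2420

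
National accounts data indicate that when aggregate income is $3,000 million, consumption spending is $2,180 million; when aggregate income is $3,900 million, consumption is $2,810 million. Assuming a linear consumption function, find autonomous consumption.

MPC = ΔC/ΔY = (2810 − 2180)/(3900 − 3000) = 630/900 = 0.7
a = C − MPC·Y = 2180 − 0.7(3000) = 2180 − 2100 = 80

a = 80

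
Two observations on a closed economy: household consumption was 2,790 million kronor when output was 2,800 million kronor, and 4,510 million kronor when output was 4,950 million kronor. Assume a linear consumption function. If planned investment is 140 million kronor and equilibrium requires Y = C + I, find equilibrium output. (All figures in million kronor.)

MPC = (4510 − 2790)/(4950 − 2800) = 1720/2150 = 0.8
a = 2790 − 0.8(2800) = 550
Equilibrium: Y = 550 + 0.8Y + 140
0.2Y = 690, so Y = 690/0.2 = 3450

Y = 3450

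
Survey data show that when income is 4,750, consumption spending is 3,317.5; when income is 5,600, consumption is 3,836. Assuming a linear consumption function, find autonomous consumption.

a = 420

MPC = ΔC/ΔY = (3836 − 3317.5)/(5600 − 4750) = 518.5/850 = 0.61
a = C − MPC·Y = 3317.5 − 0.61(4750) = 3317.5 − 2897.5 = 420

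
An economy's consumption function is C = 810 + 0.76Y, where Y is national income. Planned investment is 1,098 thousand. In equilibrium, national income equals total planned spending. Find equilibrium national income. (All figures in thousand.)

Y = 7950

Y = C + I = 810 + 0.76Y + 1098
Y − 0.76Y = 1908
0.24Y = 1908, so Y = 1908/0.24 = 7950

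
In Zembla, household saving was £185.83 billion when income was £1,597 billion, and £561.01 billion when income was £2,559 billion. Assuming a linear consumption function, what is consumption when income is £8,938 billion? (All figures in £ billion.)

C = 5889.18

MPS = ΔS/ΔY = (561.01 − 185.83)/(2559 − 1597) = 375.18/962 = 0.39
MPC = 1 − MPS = 0.61
Autonomous saving = 185.83 − 0.39(1597) = -437, so a = 437
C = 437 + 0.61(8938) = 437 + 5452.18 = 5889.18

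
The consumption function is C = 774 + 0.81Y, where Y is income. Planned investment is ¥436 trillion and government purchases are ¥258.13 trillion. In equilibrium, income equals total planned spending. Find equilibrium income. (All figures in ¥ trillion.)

Y = C + I + G = 774 + 0.81Y + 436 + 258.13
Y − 0.81Y = 1468.13
0.19Y = 1468.13, so Y = 1468.13/0.19 = 7727

Y = 7727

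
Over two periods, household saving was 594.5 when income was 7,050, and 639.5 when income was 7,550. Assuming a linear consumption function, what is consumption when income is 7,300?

MPS = ΔS/ΔY = (639.5 − 594.5)/(7550 − 7050) = 45/500 = 0.09
MPC = 1 − MPS = 0.91
Autonomous saving = 594.5 − 0.09(7050) = -40, so a = 40
C = 40 + 0.91(7300) = 40 + 6643 = 6683

C = 6683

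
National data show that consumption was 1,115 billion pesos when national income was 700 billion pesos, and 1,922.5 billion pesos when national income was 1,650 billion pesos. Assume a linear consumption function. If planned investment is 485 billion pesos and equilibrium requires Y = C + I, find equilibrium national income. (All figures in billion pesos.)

Y = 6700

MPC = (1922.5 − 1115)/(1650 − 700) = 807.5/950 = 0.85
a = 1115 − 0.85(700) = 520
Equilibrium: Y = 520 + 0.85Y + 485
0.15Y = 1005, so Y = 1005/0.15 = 6700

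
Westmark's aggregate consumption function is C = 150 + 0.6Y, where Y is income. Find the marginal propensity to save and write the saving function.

MPS = 1 − MPC = 1 − 0.6 = 0.4
S = Y − C = -150 + 0.4Y

MPS = 0.4; S = -150 + 0.4Y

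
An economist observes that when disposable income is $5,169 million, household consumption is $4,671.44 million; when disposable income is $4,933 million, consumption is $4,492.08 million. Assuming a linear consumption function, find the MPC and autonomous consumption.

MPC = ΔC/ΔY = (4671.44 − 4492.08)/(5169 − 4933) = 179.36/236 = 0.76
a = C − MPC·Y = 4492.08 − 0.76(4933) = 4492.08 − 3749.08 = 743

MPC = 0.76; a = 743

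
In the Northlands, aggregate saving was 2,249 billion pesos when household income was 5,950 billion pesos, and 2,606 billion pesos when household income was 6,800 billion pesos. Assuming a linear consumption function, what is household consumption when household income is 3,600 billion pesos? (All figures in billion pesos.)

C = 2338

MPS = ΔS/ΔY = (2606 − 2249)/(6800 − 5950) = 357/850 = 0.42
MPC = 1 − MPS = 0.58
Autonomous saving = 2249 − 0.42(5950) = -250, so a = 250
C = 250 + 0.58(3600) = 250 + 2088 = 2338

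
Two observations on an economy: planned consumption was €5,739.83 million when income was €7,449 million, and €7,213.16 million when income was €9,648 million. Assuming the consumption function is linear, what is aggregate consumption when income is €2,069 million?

C = 2135.23

MPC = (7213.16 − 5739.83)/(9648 − 7449) = 1473.33/2199 = 0.67
a = 5739.83 − 0.67(7449) = 5739.83 − 4990.83 = 749
C = 749 + 0.67(2069) = 749 + 1386.23 = 2135.23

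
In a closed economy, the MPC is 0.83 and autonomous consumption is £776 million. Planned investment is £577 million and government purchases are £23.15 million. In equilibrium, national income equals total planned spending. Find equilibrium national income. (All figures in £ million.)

Y = 8095

Y = C + I + G = 776 + 0.83Y + 577 + 23.15
Y − 0.83Y = 1376.15
0.17Y = 1376.15, so Y = 1376.15/0.17 = 8095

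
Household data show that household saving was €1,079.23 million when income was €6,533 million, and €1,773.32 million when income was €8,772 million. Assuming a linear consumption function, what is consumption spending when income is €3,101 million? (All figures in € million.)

MPS = ΔS/ΔY = (1773.32 − 1079.23)/(8772 − 6533) = 694.09/2239 = 0.31
MPC = 1 − MPS = 0.69
Autonomous saving = 1079.23 − 0.31(6533) = -946, so a = 946
C = 946 + 0.69(3101) = 946 + 2139.69 = 3085.69

C = 3085.69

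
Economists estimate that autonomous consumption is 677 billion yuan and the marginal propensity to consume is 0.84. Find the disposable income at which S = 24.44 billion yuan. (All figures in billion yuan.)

Y = 4384

S = Y − C = -677 + 0.16Y
-677 + 0.16Y = 24.44, so 0.16Y = 701.44 and Y = 4384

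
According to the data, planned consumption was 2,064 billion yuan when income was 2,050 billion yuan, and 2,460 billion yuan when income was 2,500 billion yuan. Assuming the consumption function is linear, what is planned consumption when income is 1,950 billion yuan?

MPC = (2460 − 2064)/(2500 − 2050) = 396/450 = 0.88
a = 2064 − 0.88(2050) = 2064 − 1804 = 260
C = 260 + 0.88(1950) = 260 + 1716 = 1976

C = 1976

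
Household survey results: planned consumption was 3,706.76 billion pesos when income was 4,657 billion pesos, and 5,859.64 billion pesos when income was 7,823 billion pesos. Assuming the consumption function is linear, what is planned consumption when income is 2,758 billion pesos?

MPC = (5859.64 − 3706.76)/(7823 − 4657) = 2152.88/3166 = 0.68
a = 3706.76 − 0.68(4657) = 3706.76 − 3166.76 = 540
C = 540 + 0.68(2758) = 540 + 1875.44 = 2415.44

C = 2415.44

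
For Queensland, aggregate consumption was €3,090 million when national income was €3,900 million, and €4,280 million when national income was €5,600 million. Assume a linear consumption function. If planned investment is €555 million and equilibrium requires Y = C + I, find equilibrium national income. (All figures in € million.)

MPC = (4280 − 3090)/(5600 − 3900) = 1190/1700 = 0.7
a = 3090 − 0.7(3900) = 360
Equilibrium: Y = 360 + 0.7Y + 555
0.3Y = 915, so Y = 915/0.3 = 3050

Y = 3050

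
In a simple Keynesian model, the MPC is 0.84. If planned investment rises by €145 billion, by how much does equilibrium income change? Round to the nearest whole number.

ΔY ≈ 906

The multiplier is 1/(1 − MPC) = 1/0.16.
ΔY = 145/0.16 = 906.25 ≈ 906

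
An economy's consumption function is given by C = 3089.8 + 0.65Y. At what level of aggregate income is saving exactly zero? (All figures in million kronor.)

At break-even, C = Y: 3089.8 + 0.65Y = Y
0.35Y = 3089.8, so Y = 3089.8/0.35 = 8828

Y = 8828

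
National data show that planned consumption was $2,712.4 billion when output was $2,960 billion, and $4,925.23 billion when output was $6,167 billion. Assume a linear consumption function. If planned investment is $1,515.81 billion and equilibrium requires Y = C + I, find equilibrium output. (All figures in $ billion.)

MPC = (4925.23 − 2712.4)/(6167 − 2960) = 2212.83/3207 = 0.69
a = 2712.4 − 0.69(2960) = 670
Equilibrium: Y = 670 + 0.69Y + 1515.81
0.31Y = 2185.81, so Y = 2185.81/0.31 = 7051

Y = 7051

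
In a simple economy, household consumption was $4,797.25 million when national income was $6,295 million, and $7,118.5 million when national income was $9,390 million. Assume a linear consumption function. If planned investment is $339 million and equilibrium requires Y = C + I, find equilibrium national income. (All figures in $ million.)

MPC = (7118.5 − 4797.25)/(9390 − 6295) = 2321.25/3095 = 0.75
a = 4797.25 − 0.75(6295) = 76
Equilibrium: Y = 76 + 0.75Y + 339
0.25Y = 415, so Y = 415/0.25 = 1660

Y = 1660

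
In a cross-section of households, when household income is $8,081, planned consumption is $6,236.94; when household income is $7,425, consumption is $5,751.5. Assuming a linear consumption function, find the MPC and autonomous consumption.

MPC = 0.74; a = 257

MPC = ΔC/ΔY = (6236.94 − 5751.5)/(8081 − 7425) = 485.44/656 = 0.74
a = C − MPC·Y = 5751.5 − 0.74(7425) = 5751.5 − 5494.5 = 257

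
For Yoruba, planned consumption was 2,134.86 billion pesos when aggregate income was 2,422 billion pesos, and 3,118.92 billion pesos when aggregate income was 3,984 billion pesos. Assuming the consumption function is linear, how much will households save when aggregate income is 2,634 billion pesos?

S = 365.58

MPC = (3118.92 − 2134.86)/(3984 − 2422) = 984.06/1562 = 0.63
a = 2134.86 − 0.63(2422) = 2134.86 − 1525.86 = 609
C = 609 + 0.63(2634) = 2268.42
S = 2634 − 2268.42 = 365.58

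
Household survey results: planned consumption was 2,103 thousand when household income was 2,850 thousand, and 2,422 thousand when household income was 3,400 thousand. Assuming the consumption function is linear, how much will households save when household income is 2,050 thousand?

S = 411

MPC = (2422 − 2103)/(3400 − 2850) = 319/550 = 0.58
a = 2103 − 0.58(2850) = 2103 − 1653 = 450
C = 450 + 0.58(2050) = 1639
S = 2050 − 1639 = 411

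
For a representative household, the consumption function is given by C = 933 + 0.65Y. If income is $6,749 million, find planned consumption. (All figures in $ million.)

C = 5319.85

C = 933 + 0.65(6749) = 933 + 4386.85 = 5319.85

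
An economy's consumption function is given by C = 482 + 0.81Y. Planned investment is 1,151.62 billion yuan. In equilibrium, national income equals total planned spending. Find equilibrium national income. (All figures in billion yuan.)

Y = 8598

Y = C + I = 482 + 0.81Y + 1151.62
Y − 0.81Y = 1633.62
0.19Y = 1633.62, so Y = 1633.62/0.19 = 8598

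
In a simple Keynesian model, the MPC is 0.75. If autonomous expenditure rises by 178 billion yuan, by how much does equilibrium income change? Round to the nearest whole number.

ΔY ≈ 712

The multiplier is 1/(1 − MPC) = 1/0.25.
ΔY = 178/0.25 = 712.00 ≈ 712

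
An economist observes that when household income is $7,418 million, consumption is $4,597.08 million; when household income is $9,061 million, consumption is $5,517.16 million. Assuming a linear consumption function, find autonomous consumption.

a = 443

MPC = ΔC/ΔY = (5517.16 − 4597.08)/(9061 − 7418) = 920.08/1643 = 0.56
a = C − MPC·Y = 4597.08 − 0.56(7418) = 4597.08 − 4154.08 = 443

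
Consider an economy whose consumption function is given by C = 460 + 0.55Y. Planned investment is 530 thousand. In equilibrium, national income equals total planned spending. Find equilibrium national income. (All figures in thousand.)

Y = 2200

Y = C + I = 460 + 0.55Y + 530
Y − 0.55Y = 990
0.45Y = 990, so Y = 990/0.45 = 2200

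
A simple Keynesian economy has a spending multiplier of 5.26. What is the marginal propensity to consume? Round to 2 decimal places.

k = 1/(1 − MPC), so 1 − MPC = 1/k = 1/5.26 = 0.1901
MPC = 1 − 0.1901 = 0.81

MPC = 0.81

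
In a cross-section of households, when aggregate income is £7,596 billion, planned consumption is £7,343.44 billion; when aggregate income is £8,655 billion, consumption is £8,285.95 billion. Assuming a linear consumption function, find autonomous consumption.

a = 583

MPC = ΔC/ΔY = (8285.95 − 7343.44)/(8655 − 7596) = 942.51/1059 = 0.89
a = C − MPC·Y = 7343.44 − 0.89(7596) = 7343.44 − 6760.44 = 583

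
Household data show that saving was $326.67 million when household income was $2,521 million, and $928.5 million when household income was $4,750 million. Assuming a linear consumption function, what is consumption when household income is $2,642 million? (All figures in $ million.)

MPS = ΔS/ΔY = (928.5 − 326.67)/(4750 − 2521) = 601.83/2229 = 0.27
MPC = 1 − MPS = 0.73
Autonomous saving = 326.67 − 0.27(2521) = -354, so a = 354
C = 354 + 0.73(2642) = 354 + 1928.66 = 2282.66

C = 2282.66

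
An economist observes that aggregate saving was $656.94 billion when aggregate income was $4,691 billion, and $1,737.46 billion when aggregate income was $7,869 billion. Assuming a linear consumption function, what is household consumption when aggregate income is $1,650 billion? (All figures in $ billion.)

MPS = ΔS/ΔY = (1737.46 − 656.94)/(7869 − 4691) = 1080.52/3178 = 0.34
MPC = 1 − MPS = 0.66
Autonomous saving = 656.94 − 0.34(4691) = -938, so a = 938
C = 938 + 0.66(1650) = 938 + 1089 = 2027

C = 2027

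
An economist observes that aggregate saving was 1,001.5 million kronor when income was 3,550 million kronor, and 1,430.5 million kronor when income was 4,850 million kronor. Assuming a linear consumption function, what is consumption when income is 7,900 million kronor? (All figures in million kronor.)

MPS = ΔS/ΔY = (1430.5 − 1001.5)/(4850 − 3550) = 429/1300 = 0.33
MPC = 1 − MPS = 0.67
Autonomous saving = 1001.5 − 0.33(3550) = -170, so a = 170
C = 170 + 0.67(7900) = 170 + 5293 = 5463

C = 5463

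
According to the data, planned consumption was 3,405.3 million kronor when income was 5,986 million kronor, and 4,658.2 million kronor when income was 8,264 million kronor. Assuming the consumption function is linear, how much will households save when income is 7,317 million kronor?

MPC = (4658.2 − 3405.3)/(8264 − 5986) = 1252.9/2278 = 0.55
a = 3405.3 − 0.55(5986) = 3405.3 − 3292.3 = 113
C = 113 + 0.55(7317) = 4137.35
S = 7317 − 4137.35 = 3179.65

S = 3179.65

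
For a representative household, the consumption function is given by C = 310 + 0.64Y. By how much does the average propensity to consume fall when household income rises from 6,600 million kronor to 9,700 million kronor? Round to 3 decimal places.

At Y = 6600: C = 310 + 0.64(6600) = 4534, APC = 4534/6600 = 0.6870
At Y = 9700: C = 6518, APC = 6518/9700 = 0.6720
Fall in APC = 0.6870 − 0.6720 = 0.015

ΔAPC = 0.015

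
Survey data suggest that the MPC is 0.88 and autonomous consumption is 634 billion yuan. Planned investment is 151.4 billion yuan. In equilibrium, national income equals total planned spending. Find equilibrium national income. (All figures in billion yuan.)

Y = C + I = 634 + 0.88Y + 151.4
Y − 0.88Y = 785.4
0.12Y = 785.4, so Y = 785.4/0.12 = 6545

Y = 6545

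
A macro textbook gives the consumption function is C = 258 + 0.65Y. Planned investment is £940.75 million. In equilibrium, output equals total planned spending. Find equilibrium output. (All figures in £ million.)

Y = 3425

Y = C + I = 258 + 0.65Y + 940.75
Y − 0.65Y = 1198.75
0.35Y = 1198.75, so Y = 1198.75/0.35 = 3425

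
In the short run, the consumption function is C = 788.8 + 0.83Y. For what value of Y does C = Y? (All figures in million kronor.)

Y = 4640

At break-even, C = Y: 788.8 + 0.83Y = Y
0.17Y = 788.8, so Y = 788.8/0.17 = 4640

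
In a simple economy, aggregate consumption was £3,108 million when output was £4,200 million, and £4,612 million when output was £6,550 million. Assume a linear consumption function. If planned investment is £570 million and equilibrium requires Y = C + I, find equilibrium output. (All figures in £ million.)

Y = 2750

MPC = (4612 − 3108)/(6550 − 4200) = 1504/2350 = 0.64
a = 3108 − 0.64(4200) = 420
Equilibrium: Y = 420 + 0.64Y + 570
0.36Y = 990, so Y = 990/0.36 = 2750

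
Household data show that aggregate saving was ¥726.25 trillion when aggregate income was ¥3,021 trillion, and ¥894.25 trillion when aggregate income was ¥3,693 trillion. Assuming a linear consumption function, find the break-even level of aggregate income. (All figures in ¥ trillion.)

MPS = ΔS/ΔY = (894.25 − 726.25)/(3693 − 3021) = 168/672 = 0.25
MPC = 1 − MPS = 0.75
From S(3021) = 726.25: −a + 0.25(3021) = 726.25, so a = 755.25 − 726.25 = 29
Break-even (S = 0): Y = a/MPS = 29/0.25 = 116

Y = 116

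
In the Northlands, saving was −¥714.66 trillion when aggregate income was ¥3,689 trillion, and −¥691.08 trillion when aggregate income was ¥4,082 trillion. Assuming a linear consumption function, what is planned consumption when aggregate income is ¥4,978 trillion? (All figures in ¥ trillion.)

MPS = ΔS/ΔY = (-691.08 − (-714.66))/(4082 − 3689) = 23.58/393 = 0.06
MPC = 1 − MPS = 0.94
Autonomous saving = -714.66 − 0.06(3689) = -936, so a = 936
C = 936 + 0.94(4978) = 936 + 4679.32 = 5615.32

C = 5615.32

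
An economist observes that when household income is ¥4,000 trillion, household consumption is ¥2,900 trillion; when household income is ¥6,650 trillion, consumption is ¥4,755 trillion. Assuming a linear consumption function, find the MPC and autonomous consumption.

MPC = 0.7; a = 100

MPC = ΔC/ΔY = (4755 − 2900)/(6650 − 4000) = 1855/2650 = 0.7
a = C − MPC·Y = 2900 − 0.7(4000) = 2900 − 2800 = 100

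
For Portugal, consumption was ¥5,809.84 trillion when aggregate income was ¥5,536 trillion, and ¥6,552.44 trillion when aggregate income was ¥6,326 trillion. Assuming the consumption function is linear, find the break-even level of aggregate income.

MPC = (6552.44 − 5809.84)/(6326 − 5536) = 742.6/790 = 0.94
a = 5809.84 − 0.94(5536) = 5809.84 − 5203.84 = 606
Break-even: Y = a/(1−MPC) = 606/0.06 = 10100

Y = 10100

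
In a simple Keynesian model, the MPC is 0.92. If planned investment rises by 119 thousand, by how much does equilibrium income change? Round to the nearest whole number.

The multiplier is 1/(1 − MPC) = 1/0.08.
ΔY = 119/0.08 = 1487.50 ≈ 1488

ΔY ≈ 1488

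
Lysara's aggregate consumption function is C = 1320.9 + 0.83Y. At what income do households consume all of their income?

At break-even, C = Y: 1320.9 + 0.83Y = Y
0.17Y = 1320.9, so Y = 1320.9/0.17 = 7770

Y = 7770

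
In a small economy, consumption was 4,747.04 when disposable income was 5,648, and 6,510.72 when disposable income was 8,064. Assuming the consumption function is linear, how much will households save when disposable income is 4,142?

MPC = (6510.72 − 4747.04)/(8064 − 5648) = 1763.68/2416 = 0.73
a = 4747.04 − 0.73(5648) = 4747.04 − 4123.04 = 624
C = 624 + 0.73(4142) = 3647.66
S = 4142 − 3647.66 = 494.34

S = 494.34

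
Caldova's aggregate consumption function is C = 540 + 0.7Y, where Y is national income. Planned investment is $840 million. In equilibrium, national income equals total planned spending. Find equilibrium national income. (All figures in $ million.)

Y = C + I = 540 + 0.7Y + 840
Y − 0.7Y = 1380
0.3Y = 1380, so Y = 1380/0.3 = 4600

Y = 4600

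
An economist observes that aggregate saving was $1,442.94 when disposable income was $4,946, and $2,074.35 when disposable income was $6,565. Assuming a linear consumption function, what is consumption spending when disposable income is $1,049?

MPS = ΔS/ΔY = (2074.35 − 1442.94)/(6565 − 4946) = 631.41/1619 = 0.39
MPC = 1 − MPS = 0.61
Autonomous saving = 1442.94 − 0.39(4946) = -486, so a = 486
C = 486 + 0.61(1049) = 486 + 639.89 = 1125.89

C = 1125.89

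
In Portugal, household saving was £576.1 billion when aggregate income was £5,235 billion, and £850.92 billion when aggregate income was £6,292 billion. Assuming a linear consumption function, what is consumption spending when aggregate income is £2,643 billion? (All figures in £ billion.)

C = 2740.82

MPS = ΔS/ΔY = (850.92 − 576.1)/(6292 − 5235) = 274.82/1057 = 0.26
MPC = 1 − MPS = 0.74
Autonomous saving = 576.1 − 0.26(5235) = -785, so a = 785
C = 785 + 0.74(2643) = 785 + 1955.82 = 2740.82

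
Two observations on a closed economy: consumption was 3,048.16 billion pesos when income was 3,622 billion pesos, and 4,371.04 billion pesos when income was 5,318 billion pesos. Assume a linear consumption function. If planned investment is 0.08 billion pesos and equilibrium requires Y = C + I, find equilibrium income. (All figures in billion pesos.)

MPC = (4371.04 − 3048.16)/(5318 − 3622) = 1322.88/1696 = 0.78
a = 3048.16 − 0.78(3622) = 223
Equilibrium: Y = 223 + 0.78Y + 0.08
0.22Y = 223.08, so Y = 223.08/0.22 = 1014

Y = 1014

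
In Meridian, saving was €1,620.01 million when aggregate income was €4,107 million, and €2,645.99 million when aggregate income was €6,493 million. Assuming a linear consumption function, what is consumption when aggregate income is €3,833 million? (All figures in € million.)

MPS = ΔS/ΔY = (2645.99 − 1620.01)/(6493 − 4107) = 1025.98/2386 = 0.43
MPC = 1 − MPS = 0.57
Autonomous saving = 1620.01 − 0.43(4107) = -146, so a = 146
C = 146 + 0.57(3833) = 146 + 2184.81 = 2330.81

C = 2330.81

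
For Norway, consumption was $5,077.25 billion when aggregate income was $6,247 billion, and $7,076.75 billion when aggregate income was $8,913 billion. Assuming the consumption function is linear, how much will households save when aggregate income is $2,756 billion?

S = 297

MPC = (7076.75 − 5077.25)/(8913 − 6247) = 1999.5/2666 = 0.75
a = 5077.25 − 0.75(6247) = 5077.25 − 4685.25 = 392
C = 392 + 0.75(2756) = 2459
S = 2756 − 2459 = 297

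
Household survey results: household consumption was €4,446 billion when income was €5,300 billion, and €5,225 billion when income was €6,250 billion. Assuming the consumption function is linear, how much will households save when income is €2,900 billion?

MPC = (5225 − 4446)/(6250 − 5300) = 779/950 = 0.82
a = 4446 − 0.82(5300) = 4446 − 4346 = 100
C = 100 + 0.82(2900) = 2478
S = 2900 − 2478 = 422

S = 422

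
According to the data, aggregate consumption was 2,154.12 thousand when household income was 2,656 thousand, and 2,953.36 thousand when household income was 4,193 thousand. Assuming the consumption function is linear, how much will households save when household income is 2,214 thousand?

S = 289.72

MPC = (2953.36 − 2154.12)/(4193 − 2656) = 799.24/1537 = 0.52
a = 2154.12 − 0.52(2656) = 2154.12 − 1381.12 = 773
C = 773 + 0.52(2214) = 1924.28
S = 2214 − 1924.28 = 289.72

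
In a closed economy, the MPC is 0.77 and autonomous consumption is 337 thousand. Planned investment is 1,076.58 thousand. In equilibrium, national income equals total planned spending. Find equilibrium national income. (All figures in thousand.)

Y = C + I = 337 + 0.77Y + 1076.58
Y − 0.77Y = 1413.58
0.23Y = 1413.58, so Y = 1413.58/0.23 = 6146

Y = 6146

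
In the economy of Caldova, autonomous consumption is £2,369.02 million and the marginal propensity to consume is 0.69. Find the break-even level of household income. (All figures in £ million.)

Y = 7642

At break-even, C = Y: 2369.02 + 0.69Y = Y
0.31Y = 2369.02, so Y = 2369.02/0.31 = 7642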